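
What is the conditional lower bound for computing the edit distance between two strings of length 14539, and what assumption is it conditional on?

Under SETH (the Strong Exponential Time Hypothesis), edit distance on length-14539 strings cannot be computed in O(n^(2-epsilon)) time for any epsilon > 0 (Backurs-Indyk). The reduction is from CNF-SAT via the orthogonal vectors problem.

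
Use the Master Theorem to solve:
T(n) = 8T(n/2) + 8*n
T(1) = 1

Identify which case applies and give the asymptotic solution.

a=8, b=2, f(n)=8*n.
log_2(8) = 3 > 1.
Since f(n) = O(n^1) is polynomially smaller than n^3, Case 1 applies.
T(n) = Theta(n^3).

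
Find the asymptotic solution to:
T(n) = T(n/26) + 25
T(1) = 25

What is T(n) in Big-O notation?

Each step divides n by 26 and adds 25. After log_26(n) steps, T(n) = O(log n).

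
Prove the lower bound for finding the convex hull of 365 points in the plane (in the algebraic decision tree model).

Reduction from sorting: given 365 numbers x_1,...,x_{365}, map x_i to the point (x_i, x_i^2) on the parabola y = x^2. All points are on the convex hull, and walking the hull gives them in sorted x-order. Since sorting requires Omega(n log n), so does planar convex hull.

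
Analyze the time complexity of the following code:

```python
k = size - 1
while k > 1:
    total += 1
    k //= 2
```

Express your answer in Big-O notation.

Time complexity: O(log n).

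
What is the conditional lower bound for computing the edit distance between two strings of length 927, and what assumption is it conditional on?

Under SETH (the Strong Exponential Time Hypothesis), edit distance on length-927 strings cannot be computed in O(n^(2-epsilon)) time for any epsilon > 0 (Backurs-Indyk). The reduction is from CNF-SAT via the orthogonal vectors problem.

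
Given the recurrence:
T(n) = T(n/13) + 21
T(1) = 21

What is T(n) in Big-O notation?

Each step divides n by 13 and adds 21. After log_13(n) steps, T(n) = O(log n).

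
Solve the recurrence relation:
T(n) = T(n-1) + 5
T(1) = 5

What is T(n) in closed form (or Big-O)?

Unrolling: T(n) = T(n-1) + 5 = T(n-2) + 2*5 = ... = T(1) + (n-1)*5 = 5 + (n-1)*5 = 5n.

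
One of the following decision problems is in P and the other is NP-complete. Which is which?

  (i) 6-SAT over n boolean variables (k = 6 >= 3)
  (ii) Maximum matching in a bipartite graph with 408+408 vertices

(i) is NP-complete: 3-SAT is NP-complete (Cook-Levin); k-SAT for k>=3 reduces from 3-SAT.
(ii) is P: Hopcroft-Karp runs in O(E sqrt(V)).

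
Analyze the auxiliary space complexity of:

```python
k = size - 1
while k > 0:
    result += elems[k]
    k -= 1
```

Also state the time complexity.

Space complexity: O(1).
Only a constant amount of auxiliary storage is used; nothing grows with n.
Time complexity: O(n).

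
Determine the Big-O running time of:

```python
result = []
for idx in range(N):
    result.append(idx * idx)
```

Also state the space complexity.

Time complexity: O(n).
Space complexity: O(n).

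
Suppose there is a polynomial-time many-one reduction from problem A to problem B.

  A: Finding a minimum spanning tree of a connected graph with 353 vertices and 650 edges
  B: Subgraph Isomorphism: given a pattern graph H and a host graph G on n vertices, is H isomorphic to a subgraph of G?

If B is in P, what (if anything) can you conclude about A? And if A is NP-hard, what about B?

A poly-time reduction A <=_p B means any A-instance can be transformed to a B-instance in poly time.
If B is in P: compose the reduction with B's poly-time algorithm to solve A in poly time, so A is in P.
If A is NP-hard: every NP problem reduces to A, which reduces to B; composing reductions, every NP problem reduces to B, so B is NP-hard.
(Here in fact A is P and B is NP-complete.)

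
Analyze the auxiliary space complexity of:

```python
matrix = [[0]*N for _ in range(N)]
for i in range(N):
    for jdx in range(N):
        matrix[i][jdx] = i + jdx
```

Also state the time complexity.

Space complexity: O(n^2).
A 2D structure of size n x n is allocated.
Time complexity: O(n^2).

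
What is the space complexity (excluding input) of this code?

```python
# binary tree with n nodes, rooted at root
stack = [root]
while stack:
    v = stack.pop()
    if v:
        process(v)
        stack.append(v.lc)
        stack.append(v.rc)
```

Space complexity: O(n).
Auxiliary storage grows linearly with the input size n in the worst case.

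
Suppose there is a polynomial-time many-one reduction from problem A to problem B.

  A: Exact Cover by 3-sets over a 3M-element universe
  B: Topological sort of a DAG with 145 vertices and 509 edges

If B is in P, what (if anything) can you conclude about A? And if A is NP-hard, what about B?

A poly-time reduction A <=_p B means any A-instance can be transformed to a B-instance in poly time.
If B is in P: compose the reduction with B's poly-time algorithm to solve A in poly time, so A is in P.
If A is NP-hard: every NP problem reduces to A, which reduces to B; composing reductions, every NP problem reduces to B, so B is NP-hard.
(Here in fact A is NP-complete and B is in P, so no such reduction is known -- its existence would imply P = NP; the analysis concerns only what the assumed reduction would or would not let you conclude.)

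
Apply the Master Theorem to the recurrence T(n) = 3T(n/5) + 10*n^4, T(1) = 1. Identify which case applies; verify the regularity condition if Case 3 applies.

a=3, b=5, f(n)=10*n^4.
log_5(3) = 0.6826 < 4.
f(n) = Omega(n^(0.6826+epsilon)) for some epsilon > 0, so Case 3 is the candidate.
Regularity: a*f(n/b) = 3*10*(n/5)^4 = (3/625)*10*n^4 <= c*f(n) with c = 3/625 < 1. Satisfied.
Case 3: T(n) = Theta(n^4).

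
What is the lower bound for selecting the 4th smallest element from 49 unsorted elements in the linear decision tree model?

Selecting the 4th smallest of 49 elements requires Omega(n) comparisons. Every element must be compared at least once. The BFPRT algorithm achieves O(n), making this tight.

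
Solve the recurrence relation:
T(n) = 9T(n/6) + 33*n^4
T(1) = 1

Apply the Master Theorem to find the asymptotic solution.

a=9, b=6, f(n)=33*n^4. log_6(9) = 1.226 < 4. Case 3: T(n) = O(n^4).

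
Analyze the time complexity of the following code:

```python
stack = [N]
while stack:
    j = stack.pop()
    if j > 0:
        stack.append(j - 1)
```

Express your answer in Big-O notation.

Time complexity: O(n).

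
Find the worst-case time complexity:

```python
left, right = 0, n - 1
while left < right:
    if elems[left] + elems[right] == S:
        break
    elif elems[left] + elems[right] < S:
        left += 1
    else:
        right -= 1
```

Time complexity: O(n).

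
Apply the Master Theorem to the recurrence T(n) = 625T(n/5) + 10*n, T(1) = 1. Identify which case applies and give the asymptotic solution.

a=625, b=5, f(n)=10*n.
log_5(625) = 4 > 1.
Since f(n) = O(n^1) is polynomially smaller than n^4, Case 1 applies.
T(n) = Theta(n^4).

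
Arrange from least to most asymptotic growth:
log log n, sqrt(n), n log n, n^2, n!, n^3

Ordered by growth rate: log log n < sqrt(n) < n log n < n^2 < n^3 < n!.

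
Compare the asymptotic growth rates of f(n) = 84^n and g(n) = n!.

g(n) = n! grows faster: n!/84^n -> infinity by Stirling.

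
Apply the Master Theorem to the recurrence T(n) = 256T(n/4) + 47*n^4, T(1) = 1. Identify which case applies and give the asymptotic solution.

a=256, b=4, f(n)=47*n^4.
log_4(256) = 4, so n^(log_b(a)) = n^4.
f(n) = Theta(n^4), so Case 2 applies.
T(n) = Theta(n^4 log n).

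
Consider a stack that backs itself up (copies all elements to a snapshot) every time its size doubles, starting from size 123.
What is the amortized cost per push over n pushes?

Backups occur at sizes 123, 246, 492, ..., copying 123 + 246 + 492 + ... <= 2n elements total (geometric series). Spread over n pushes, the amortized backup cost is O(1) per push.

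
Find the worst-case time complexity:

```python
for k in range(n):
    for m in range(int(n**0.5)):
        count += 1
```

Time complexity: O(n * sqrt(n)).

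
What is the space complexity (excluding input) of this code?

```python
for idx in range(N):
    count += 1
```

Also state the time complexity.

Space complexity: O(1).
Only a constant amount of auxiliary storage is used; nothing grows with n.
Time complexity: O(n).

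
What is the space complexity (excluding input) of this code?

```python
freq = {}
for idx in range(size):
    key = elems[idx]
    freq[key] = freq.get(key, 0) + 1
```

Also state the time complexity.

Space complexity: O(n).
Auxiliary storage grows linearly with the input size n in the worst case.
Time complexity: O(n).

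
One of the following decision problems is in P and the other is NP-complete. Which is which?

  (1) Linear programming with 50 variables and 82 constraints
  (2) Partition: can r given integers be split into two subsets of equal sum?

(1) is P: the ellipsoid and interior-point methods run in polynomial time.
(2) is NP-complete: Subset Sum reduces to it (one of Karp's 21 NP-complete problems).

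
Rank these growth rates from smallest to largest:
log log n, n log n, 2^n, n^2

Ordered by growth rate: log log n < n log n < n^2 < 2^n.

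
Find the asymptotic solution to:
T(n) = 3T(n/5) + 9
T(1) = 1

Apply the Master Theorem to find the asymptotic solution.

a=3, b=5, f(n)=9. log_5(3) = 0.6826. Case 1 of Master Theorem: T(n) = O(n^0.6826).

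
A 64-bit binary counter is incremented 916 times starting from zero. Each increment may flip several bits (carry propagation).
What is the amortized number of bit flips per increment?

Bit i flips on every 2^i-th increment, so over 916 increments bit i flips floor(916/2^i) times. Summing over i: total flips < 2 * 916. Amortized: < 2 = O(1) per increment.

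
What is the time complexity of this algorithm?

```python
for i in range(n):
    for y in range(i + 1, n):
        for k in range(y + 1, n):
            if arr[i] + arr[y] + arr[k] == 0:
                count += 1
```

Time complexity: O(n^3).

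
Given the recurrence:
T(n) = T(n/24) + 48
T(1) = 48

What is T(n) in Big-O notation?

Each step divides n by 24 and adds 48. After log_24(n) steps, T(n) = O(log n).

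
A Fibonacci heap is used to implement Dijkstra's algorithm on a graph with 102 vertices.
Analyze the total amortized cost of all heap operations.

Dijkstra performs 102 insert, 102 extract-min, and at most E decrease-key operations. With Fibonacci heap: insert O(1) amortized, extract-min O(log n) amortized, decrease-key O(1) amortized. Total with n = 102: O(n * 1 + n * log n + E * 1) = O(n log n + E).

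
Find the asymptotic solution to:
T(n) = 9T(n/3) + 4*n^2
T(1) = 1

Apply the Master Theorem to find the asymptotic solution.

a=9, b=3, f(n)=4*n^2. log_3(9) = 2. Case 2: T(n) = O(n^2 log n).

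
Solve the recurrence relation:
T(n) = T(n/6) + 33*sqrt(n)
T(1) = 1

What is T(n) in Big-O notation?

Each level contributes sqrt(n/6^k). Geometric series with ratio 1/sqrt(6) < 1 sums to O(sqrt(n)).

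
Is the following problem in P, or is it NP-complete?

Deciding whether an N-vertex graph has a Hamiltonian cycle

This problem is NP-complete: one of Karp's 21 NP-complete problems.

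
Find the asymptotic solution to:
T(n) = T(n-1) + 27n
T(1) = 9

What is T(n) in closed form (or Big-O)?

Unrolling: T(n) = 9 + 27*(2 + 3 + ... + n) = 9 + 27*(n(n+1)/2 - 1) = O(n^2).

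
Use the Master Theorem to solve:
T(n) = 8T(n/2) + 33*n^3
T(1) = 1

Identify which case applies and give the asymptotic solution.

a=8, b=2, f(n)=33*n^3.
log_2(8) = 3, so n^(log_b(a)) = n^3.
f(n) = Theta(n^3), so Case 2 applies.
T(n) = Theta(n^3 log n).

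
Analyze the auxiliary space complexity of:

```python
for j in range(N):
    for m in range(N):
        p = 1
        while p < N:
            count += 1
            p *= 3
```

Space complexity: O(1).
Only a constant amount of auxiliary storage is used; nothing grows with n.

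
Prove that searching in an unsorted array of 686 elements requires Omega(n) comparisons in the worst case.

An adversary can always place the target in the last position checked. Until all 686 positions are examined, the target might be in any unchecked position. Therefore 686 comparisons are necessary.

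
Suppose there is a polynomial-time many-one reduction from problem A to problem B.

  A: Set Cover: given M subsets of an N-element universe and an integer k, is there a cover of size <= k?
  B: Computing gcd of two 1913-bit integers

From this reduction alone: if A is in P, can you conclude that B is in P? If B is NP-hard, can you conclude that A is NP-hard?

A poly-time reduction A <=_p B transfers tractability DOWN (B easy => A easy) and hardness UP (A hard => B hard), not the reverse.
From A in P, the reduction alone does NOT give B in P: any problem in P trivially reduces to SAT, yet SAT is not known to be in P.
From B NP-hard, the reduction alone does NOT give A NP-hard: again, easy problems reduce to hard ones.
(Here in fact A is NP-complete and B is in P, so no such reduction is known -- its existence would imply P = NP; the analysis concerns only what the assumed reduction would or would not let you conclude.)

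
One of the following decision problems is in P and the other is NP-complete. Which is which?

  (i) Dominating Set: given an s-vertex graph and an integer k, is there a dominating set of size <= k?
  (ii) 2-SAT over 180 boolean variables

(i) is NP-complete: reduces from Set Cover (with k part of the input).
(ii) is P: 2-SAT is solvable in linear time via implication-graph SCCs.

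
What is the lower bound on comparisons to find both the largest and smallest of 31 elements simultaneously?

Pair elements first (floor(31/2) comparisons), then find max among winners and min among losers. Total: ceil(3*31/2) - 2 = 45 comparisons.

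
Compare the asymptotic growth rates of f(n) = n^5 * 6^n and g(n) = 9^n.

g(n) = 9^n grows faster: 9^n / (n^5 6^n) = (9/6)^n / n^5 -> infinity since 9/6 > 1.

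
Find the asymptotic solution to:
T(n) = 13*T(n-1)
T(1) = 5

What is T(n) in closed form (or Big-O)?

Each step multiplies by 13. T(n) = T(1)*13^(n-1) = 5*13^(n-1).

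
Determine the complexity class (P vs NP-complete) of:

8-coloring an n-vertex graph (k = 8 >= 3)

This problem is NP-complete: graph k-coloring for k>=3 is NP-complete by reduction from 3-SAT.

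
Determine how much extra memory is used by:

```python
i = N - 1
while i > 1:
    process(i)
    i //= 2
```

Space complexity: O(1).
Only a constant amount of auxiliary storage is used; nothing grows with n.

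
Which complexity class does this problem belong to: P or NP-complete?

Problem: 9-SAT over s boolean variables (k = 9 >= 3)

This problem is NP-complete: 3-SAT is NP-complete (Cook-Levin); k-SAT for k>=3 reduces from 3-SAT.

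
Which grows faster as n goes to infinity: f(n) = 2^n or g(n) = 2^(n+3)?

f(n) = 2^n and g(n) = 2^(n+3) are Theta of each other: 2^(n+3) = 2^3 * 2^n = Theta(2^n).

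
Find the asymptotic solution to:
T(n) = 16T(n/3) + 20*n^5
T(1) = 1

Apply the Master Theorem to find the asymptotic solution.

a=16, b=3, f(n)=20*n^5. log_3(16) = 2.524 < 5. Case 3: T(n) = O(n^5).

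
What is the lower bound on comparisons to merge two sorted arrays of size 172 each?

To merge two sorted arrays of size 172, we need at least 343 comparisons in the worst case. An adversary can force every element to be compared.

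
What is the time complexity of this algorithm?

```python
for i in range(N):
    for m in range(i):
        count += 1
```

Time complexity: O(n^2).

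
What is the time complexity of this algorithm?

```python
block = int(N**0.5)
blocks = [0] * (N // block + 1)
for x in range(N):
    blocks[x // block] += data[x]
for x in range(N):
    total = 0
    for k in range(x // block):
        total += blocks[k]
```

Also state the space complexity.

Time complexity: O(n * sqrt(n)).
Space complexity: O(sqrt(n)).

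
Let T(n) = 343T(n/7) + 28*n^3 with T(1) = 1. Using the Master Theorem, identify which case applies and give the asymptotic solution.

a=343, b=7, f(n)=28*n^3.
log_7(343) = 3, so n^(log_b(a)) = n^3.
f(n) = Theta(n^3), so Case 2 applies.
T(n) = Theta(n^3 log n).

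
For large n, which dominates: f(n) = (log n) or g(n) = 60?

f(n) = (log n) grows faster: any unbounded function dominates a constant.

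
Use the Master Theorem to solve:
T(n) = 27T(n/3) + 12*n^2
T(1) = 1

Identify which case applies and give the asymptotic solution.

a=27, b=3, f(n)=12*n^2.
log_3(27) = 3 > 2.
Since f(n) = O(n^2) is polynomially smaller than n^3, Case 1 applies.
T(n) = Theta(n^3).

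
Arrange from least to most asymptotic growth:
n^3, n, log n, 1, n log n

Ordered by growth rate: 1 < log n < n < n log n < n^3.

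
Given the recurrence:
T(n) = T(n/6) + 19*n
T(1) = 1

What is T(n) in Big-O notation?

Geometric series: 19*n*(1 + 1/6 + 1/6^2 + ...) = O(n). T(n) = O(n).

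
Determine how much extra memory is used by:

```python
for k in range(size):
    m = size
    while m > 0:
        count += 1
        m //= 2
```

Space complexity: O(1).
Only a constant amount of auxiliary storage is used; nothing grows with n.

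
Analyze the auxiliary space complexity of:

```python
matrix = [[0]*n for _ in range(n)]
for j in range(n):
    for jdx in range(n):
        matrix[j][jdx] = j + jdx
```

Space complexity: O(n^2).
A 2D structure of size n x n is allocated.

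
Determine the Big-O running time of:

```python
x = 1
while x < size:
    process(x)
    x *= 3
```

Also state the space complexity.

Time complexity: O(log n).
Space complexity: O(1).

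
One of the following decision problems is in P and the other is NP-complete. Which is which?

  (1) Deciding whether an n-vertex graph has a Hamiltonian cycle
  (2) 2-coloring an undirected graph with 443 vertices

(1) is NP-complete: one of Karp's 21 NP-complete problems.
(2) is P: 2-coloring is bipartiteness testing via BFS, O(V+E).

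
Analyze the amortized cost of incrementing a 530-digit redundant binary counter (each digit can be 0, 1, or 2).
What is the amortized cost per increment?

A redundant counter on 530 digits allows digit values 0, 1, 2. Increment adds 1 to the least significant digit and carries any 2 to a 0 plus +1 on the next digit. With potential Phi = (number of 2-digits), each increment does O(1) actual work plus a chain of carries, each of which decreases Phi by 1. Amortized O(1).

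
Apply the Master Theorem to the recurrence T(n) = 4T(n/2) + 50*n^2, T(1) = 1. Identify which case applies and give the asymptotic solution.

a=4, b=2, f(n)=50*n^2.
log_2(4) = 2, so n^(log_b(a)) = n^2.
f(n) = Theta(n^2), so Case 2 applies.
T(n) = Theta(n^2 log n).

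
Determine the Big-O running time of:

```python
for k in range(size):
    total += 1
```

Time complexity: O(n).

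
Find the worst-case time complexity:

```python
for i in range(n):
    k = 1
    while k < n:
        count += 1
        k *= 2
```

Time complexity: O(n log n).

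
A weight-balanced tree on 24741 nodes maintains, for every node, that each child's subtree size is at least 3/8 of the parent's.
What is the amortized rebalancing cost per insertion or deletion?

With balance ratio 3/8, tree height is O(log_{8/3}(24741)) = O(log n). A rebalance at a node of size s costs O(s) but requires Omega(s) updates in that subtree to retrigger. Summed over the O(log n) ancestors of the touched leaf, amortized rebalancing is O(log n).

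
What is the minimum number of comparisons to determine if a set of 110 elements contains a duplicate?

Determining if 110 elements are all distinct requires Omega(n log n) comparisons in the comparison model. This follows from the element distinctness lower bound.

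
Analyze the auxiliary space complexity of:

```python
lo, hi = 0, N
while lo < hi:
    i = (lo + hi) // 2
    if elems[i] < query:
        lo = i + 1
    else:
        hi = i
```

Space complexity: O(1).
Only a constant amount of auxiliary storage is used; nothing grows with n.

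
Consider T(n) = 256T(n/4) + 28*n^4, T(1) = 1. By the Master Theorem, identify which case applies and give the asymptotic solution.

a=256, b=4, f(n)=28*n^4.
log_4(256) = 4, so n^(log_b(a)) = n^4.
f(n) = Theta(n^4), so Case 2 applies.
T(n) = Theta(n^4 log n).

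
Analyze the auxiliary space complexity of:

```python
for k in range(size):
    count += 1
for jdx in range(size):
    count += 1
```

Space complexity: O(1).
Only a constant amount of auxiliary storage is used; nothing grows with n.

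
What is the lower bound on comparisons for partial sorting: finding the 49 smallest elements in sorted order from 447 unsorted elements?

Finding 49 smallest of 447 in sorted order: Omega(447) to identify the 49 smallest, plus Omega(49 log 49) to sort them. Total: Omega(n + k log k).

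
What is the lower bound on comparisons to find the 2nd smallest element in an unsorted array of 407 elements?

Finding the 2nd smallest of 407 elements requires Omega(n) comparisons. Every element must participate in at least one comparison; otherwise it could be the 2nd smallest.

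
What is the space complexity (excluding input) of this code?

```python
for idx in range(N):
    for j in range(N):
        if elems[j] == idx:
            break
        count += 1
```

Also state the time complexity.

Space complexity: O(1).
Only a constant amount of auxiliary storage is used; nothing grows with n.
Time complexity: O(n^2).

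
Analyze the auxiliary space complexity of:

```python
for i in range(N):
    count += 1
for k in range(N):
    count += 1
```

Space complexity: O(1).
Only a constant amount of auxiliary storage is used; nothing grows with n.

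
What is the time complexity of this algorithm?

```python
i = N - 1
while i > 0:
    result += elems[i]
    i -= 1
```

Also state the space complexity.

Time complexity: O(n).
Space complexity: O(1).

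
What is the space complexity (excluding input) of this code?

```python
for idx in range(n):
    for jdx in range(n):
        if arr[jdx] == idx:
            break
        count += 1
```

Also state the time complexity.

Space complexity: O(1).
Only a constant amount of auxiliary storage is used; nothing grows with n.
Time complexity: O(n^2).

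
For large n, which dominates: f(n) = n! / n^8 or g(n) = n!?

g(n) = n! grows faster: the ratio n!/(n!/n^8) = n^8 -> infinity.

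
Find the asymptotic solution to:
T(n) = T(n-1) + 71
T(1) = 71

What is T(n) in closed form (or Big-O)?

Unrolling: T(n) = T(n-1) + 71 = T(n-2) + 2*71 = ... = T(1) + (n-1)*71 = 71 + (n-1)*71 = 71n.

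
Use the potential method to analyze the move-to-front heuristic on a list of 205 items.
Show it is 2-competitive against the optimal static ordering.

Let Phi = number of inversions between the MTF list and the optimal static list (0 <= Phi <= C(205,2)). Accessing an element at MTF position k and optimal position j: the move-to-front destroys all k-1 inversions in front of it that are not in front in optimal (>= k-j of them) and creates at most j-1 new ones. Amortized cost <= k + (j-1) - (k-j) = 2j - 1 <= 2 * optimal cost.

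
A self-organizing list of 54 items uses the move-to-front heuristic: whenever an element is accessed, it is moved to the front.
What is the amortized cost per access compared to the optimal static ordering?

With potential Phi = number of inversions between the MTF list and the optimal static list (at most C(54,2)), each access has amortized cost at most 2 * (cost under optimal static ordering). This is the move-to-front 2-competitiveness result.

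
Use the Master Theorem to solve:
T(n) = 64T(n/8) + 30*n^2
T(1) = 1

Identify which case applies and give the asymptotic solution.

a=64, b=8, f(n)=30*n^2.
log_8(64) = 2, so n^(log_b(a)) = n^2.
f(n) = Theta(n^2), so Case 2 applies.
T(n) = Theta(n^2 log n).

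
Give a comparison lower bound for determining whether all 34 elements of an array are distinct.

In the algebraic decision-tree model, the YES region for element distinctness on 34 elements has 34! connected components (one per ordering). Ben-Or's theorem then gives a lower bound of Omega(log(n!)) = Omega(n log n).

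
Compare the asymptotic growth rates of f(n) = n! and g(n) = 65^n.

f(n) = n! grows faster: n!/65^n -> infinity by Stirling.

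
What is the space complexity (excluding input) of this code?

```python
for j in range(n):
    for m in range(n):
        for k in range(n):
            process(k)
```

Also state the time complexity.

Space complexity: O(1).
Only a constant amount of auxiliary storage is used; nothing grows with n.
Time complexity: O(n^3).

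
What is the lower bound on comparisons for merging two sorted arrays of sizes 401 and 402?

Adversary argument: with sizes 401 and 402 (differing by at most 1), interleave the two arrays so that every consecutive pair in the output comes from different inputs. Then each of the 802 adjacent output pairs must be directly compared, or the algorithm cannot determine their relative order. So 802 comparisons are necessary; standard merge achieves this.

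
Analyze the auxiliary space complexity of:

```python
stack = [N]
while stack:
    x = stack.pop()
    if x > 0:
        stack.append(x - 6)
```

Space complexity: O(1).
Only a constant amount of auxiliary storage is used; nothing grows with n.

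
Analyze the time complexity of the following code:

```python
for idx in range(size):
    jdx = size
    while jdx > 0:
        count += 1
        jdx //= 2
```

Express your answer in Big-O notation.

Time complexity: O(n log n).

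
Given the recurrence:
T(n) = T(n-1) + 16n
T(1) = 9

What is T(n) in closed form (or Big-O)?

Unrolling: T(n) = 9 + 16*(2 + 3 + ... + n) = 9 + 16*(n(n+1)/2 - 1) = O(n^2).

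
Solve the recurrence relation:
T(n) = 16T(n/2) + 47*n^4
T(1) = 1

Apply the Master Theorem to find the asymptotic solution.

a=16, b=2, f(n)=47*n^4. log_2(16) = 4. Case 2: T(n) = O(n^4 log n).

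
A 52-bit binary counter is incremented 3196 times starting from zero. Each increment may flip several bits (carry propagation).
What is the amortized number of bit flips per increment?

Bit i flips on every 2^i-th increment, so over 3196 increments bit i flips floor(3196/2^i) times. Summing over i: total flips < 2 * 3196. Amortized: < 2 = O(1) per increment.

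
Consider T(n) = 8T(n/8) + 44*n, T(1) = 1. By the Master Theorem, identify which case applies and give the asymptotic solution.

a=8, b=8, f(n)=44*n.
log_8(8) = 1, so n^(log_b(a)) = n.
f(n) = Theta(n), so Case 2 applies.
T(n) = Theta(n log n).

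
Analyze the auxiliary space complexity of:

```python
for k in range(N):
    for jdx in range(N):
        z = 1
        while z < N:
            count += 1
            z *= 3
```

Space complexity: O(1).
Only a constant amount of auxiliary storage is used; nothing grows with n.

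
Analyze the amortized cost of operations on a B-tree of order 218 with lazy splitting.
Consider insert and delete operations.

In a B-tree of order 218, a node splits when it has 218 keys. With lazy splitting, we use potential Phi = number of full nodes + number of near-empty nodes. Each split costs O(1) but reduces potential. Between splits, at least 109 insertions must occur in that node. Amortized structural cost is O(1) per operation, plus O(log_218 n) traversal.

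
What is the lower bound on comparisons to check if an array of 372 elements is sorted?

To verify 372 elements are sorted, we must compare each consecutive pair. Skipping any pair allows an adversary to swap them. Therefore 371 comparisons are necessary and sufficient.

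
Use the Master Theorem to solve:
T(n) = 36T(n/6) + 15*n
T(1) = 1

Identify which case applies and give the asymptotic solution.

a=36, b=6, f(n)=15*n.
log_6(36) = 2 > 1.
Since f(n) = O(n^1) is polynomially smaller than n^2, Case 1 applies.
T(n) = Theta(n^2).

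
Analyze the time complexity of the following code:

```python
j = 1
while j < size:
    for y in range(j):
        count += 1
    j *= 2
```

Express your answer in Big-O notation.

Time complexity: O(n).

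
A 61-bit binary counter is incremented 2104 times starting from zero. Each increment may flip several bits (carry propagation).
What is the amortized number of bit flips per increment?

Bit i flips on every 2^i-th increment, so over 2104 increments bit i flips floor(2104/2^i) times. Summing over i: total flips < 2 * 2104. Amortized: < 2 = O(1) per increment.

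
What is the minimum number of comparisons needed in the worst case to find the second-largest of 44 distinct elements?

Lower bound: finding the max needs 44-1 comparisons. By the adversary weight-doubling argument, the max must personally win >= ceil(log_2(44)) = 6 comparisons; the 2nd-largest is among those 6 losers, needing 6-1 more comparisons. Total >= 44-1 + 6-1 = 48. A balanced knockout tournament achieves this.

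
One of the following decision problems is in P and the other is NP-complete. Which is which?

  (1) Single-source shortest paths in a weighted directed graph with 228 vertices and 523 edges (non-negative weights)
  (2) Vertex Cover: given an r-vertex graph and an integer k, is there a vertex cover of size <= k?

(1) is P: Dijkstra's algorithm runs in O((V+E) log V).
(2) is NP-complete: one of Karp's 21 NP-complete problems (with k part of the input; for any fixed constant k it is in P).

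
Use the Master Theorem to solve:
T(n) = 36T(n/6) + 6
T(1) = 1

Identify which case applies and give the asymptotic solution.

a=36, b=6, f(n)=6.
log_6(36) = 2 > 0.
Since f(n) = O(n^0) is polynomially smaller than n^2, Case 1 applies.
T(n) = Theta(n^2).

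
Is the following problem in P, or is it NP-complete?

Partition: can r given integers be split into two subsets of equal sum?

This problem is NP-complete: Subset Sum reduces to it (one of Karp's 21 NP-complete problems).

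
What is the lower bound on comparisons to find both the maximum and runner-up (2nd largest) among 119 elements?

Lower bound: finding the max needs 119-1 comparisons. By an adversary weight-doubling argument, the maximum element must personally win at least ceil(log_2(119)) = 7 comparisons in any correct algorithm. The 2nd largest is among those 7 direct losers, and distinguishing it requires 7-1 more comparisons. Total >= 119-1 + 7-1 = 124. A balanced tournament achieves this bound exactly.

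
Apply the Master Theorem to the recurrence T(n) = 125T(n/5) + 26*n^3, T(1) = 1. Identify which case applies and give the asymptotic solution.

a=125, b=5, f(n)=26*n^3.
log_5(125) = 3, so n^(log_b(a)) = n^3.
f(n) = Theta(n^3), so Case 2 applies.
T(n) = Theta(n^3 log n).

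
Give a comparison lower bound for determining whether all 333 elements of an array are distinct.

In the algebraic decision-tree model, the YES region for element distinctness on 333 elements has 333! connected components (one per ordering). Ben-Or's theorem then gives a lower bound of Omega(log(n!)) = Omega(n log n).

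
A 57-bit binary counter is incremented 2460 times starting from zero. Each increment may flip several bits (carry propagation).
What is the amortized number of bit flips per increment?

Bit i flips on every 2^i-th increment, so over 2460 increments bit i flips floor(2460/2^i) times. Summing over i: total flips < 2 * 2460. Amortized: < 2 = O(1) per increment.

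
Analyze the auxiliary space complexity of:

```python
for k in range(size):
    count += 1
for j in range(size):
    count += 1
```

Space complexity: O(1).
Only a constant amount of auxiliary storage is used; nothing grows with n.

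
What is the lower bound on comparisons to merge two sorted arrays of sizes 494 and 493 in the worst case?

Adversary: with |494 - 493| <= 1 the inputs can be fully interleaved so that every adjacent pair in the merged output comes from different arrays. Then each of the 986 adjacent pairs must be directly compared, or the algorithm cannot determine their relative order. Standard merge meets this bound.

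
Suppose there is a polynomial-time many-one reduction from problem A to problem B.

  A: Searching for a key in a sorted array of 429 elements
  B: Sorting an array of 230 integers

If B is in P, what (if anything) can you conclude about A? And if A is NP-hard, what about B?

A poly-time reduction A <=_p B means any A-instance can be transformed to a B-instance in poly time.
If B is in P: compose the reduction with B's poly-time algorithm to solve A in poly time, so A is in P.
If A is NP-hard: every NP problem reduces to A, which reduces to B; composing reductions, every NP problem reduces to B, so B is NP-hard.
(Here in fact A is P and B is P.)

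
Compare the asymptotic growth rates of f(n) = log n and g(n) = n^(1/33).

g(n) = n^(1/33) grows faster: any positive power of n dominates log n.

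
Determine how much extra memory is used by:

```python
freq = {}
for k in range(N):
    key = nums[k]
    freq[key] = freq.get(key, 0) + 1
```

Space complexity: O(n).
Auxiliary storage grows linearly with the input size n in the worst case.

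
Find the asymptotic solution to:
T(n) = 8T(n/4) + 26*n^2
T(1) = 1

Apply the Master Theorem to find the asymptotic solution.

a=8, b=4, f(n)=26*n^2. log_4(8) = 1.5 < 2. Case 3: T(n) = O(n^2).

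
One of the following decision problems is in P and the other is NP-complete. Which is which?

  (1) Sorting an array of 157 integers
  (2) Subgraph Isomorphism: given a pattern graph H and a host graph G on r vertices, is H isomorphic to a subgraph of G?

(1) is P: merge sort runs in O(n log n).
(2) is NP-complete: generalizes Clique and Hamiltonian Path (pattern size is part of the input).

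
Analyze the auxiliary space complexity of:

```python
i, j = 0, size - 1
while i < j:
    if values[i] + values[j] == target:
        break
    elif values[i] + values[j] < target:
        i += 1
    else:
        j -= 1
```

Space complexity: O(1).
Only a constant amount of auxiliary storage is used; nothing grows with n.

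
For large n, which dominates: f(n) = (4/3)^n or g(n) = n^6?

f(n) = (4/3)^n grows faster: (4/3)^n is exponential with base 4/3 > 1, dominating every polynomial.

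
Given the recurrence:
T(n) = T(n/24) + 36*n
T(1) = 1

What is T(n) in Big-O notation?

Geometric series: 36*n*(1 + 1/24 + 1/24^2 + ...) = O(n). T(n) = O(n).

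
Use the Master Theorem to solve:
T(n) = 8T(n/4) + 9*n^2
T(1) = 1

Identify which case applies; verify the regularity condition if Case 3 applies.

a=8, b=4, f(n)=9*n^2.
log_4(8) = 1.5 < 2.
f(n) = Omega(n^(1.5+epsilon)) for some epsilon > 0, so Case 3 is the candidate.
Regularity: a*f(n/b) = 8*9*(n/4)^2 = (8/16)*9*n^2 <= c*f(n) with c = 8/16 < 1. Satisfied.
Case 3: T(n) = Theta(n^2).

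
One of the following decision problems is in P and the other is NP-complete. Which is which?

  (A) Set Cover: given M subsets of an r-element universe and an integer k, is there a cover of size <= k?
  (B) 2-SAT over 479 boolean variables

(A) is NP-complete: one of Karp's 21 NP-complete problems (with k part of the input).
(B) is P: 2-SAT is solvable in linear time via implication-graph SCCs.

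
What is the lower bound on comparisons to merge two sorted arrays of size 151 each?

To merge two sorted arrays of size 151, we need at least 301 comparisons in the worst case. An adversary can force every element to be compared.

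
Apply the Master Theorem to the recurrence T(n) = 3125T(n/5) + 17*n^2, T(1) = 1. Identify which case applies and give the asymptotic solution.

a=3125, b=5, f(n)=17*n^2.
log_5(3125) = 5 > 2.
Since f(n) = O(n^2) is polynomially smaller than n^5, Case 1 applies.
T(n) = Theta(n^5).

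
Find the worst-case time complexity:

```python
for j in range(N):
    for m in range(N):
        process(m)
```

Time complexity: O(n^2).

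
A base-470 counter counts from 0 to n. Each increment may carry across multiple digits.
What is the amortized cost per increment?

Digit at position i changes every 470^i increments. Total digit changes over n increments: n * 470/(470-1) = O(n). Amortized: O(1).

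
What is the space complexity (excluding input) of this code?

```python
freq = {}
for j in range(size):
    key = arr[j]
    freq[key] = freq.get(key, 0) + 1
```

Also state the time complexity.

Space complexity: O(n).
Auxiliary storage grows linearly with the input size n in the worst case.
Time complexity: O(n).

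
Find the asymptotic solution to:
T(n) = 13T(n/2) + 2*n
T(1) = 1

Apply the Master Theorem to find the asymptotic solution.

a=13, b=2, f(n)=2*n. log_2(13) = 3.7. Case 1 of Master Theorem: T(n) = O(n^3.7).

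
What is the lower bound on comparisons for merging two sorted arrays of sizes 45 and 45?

Adversary argument: with sizes 45 and 45 (differing by at most 1), interleave the two arrays so that every consecutive pair in the output comes from different inputs. Then each of the 89 adjacent output pairs must be directly compared, or the algorithm cannot determine their relative order. So 89 comparisons are necessary; standard merge achieves this.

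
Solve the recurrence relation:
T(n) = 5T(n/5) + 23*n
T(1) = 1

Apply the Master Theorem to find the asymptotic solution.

a=5, b=5, f(n)=23*n. log_5(5) = 1. Case 2: T(n) = O(n log n).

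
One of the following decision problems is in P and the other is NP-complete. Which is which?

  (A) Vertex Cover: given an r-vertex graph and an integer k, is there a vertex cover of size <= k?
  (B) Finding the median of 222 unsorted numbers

(A) is NP-complete: one of Karp's 21 NP-complete problems (with k part of the input; for any fixed constant k it is in P).
(B) is P: linear-time selection (median-of-medians) runs in O(n).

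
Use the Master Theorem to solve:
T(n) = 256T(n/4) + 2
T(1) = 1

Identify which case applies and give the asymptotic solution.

a=256, b=4, f(n)=2.
log_4(256) = 4 > 0.
Since f(n) = O(n^0) is polynomially smaller than n^4, Case 1 applies.
T(n) = Theta(n^4).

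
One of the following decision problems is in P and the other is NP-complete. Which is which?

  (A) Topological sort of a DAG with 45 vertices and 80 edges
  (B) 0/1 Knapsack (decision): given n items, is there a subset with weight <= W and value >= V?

(A) is P: DFS-based topological sort runs in O(V+E).
(B) is NP-complete: reduces from Subset Sum.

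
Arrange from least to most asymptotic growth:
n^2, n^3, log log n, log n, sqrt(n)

Ordered by growth rate: log log n < log n < sqrt(n) < n^2 < n^3.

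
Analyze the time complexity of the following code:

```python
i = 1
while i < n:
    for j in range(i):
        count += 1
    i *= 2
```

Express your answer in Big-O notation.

Time complexity: O(n).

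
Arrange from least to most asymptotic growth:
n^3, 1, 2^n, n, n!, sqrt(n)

Ordered by growth rate: 1 < sqrt(n) < n < n^3 < 2^n < n!.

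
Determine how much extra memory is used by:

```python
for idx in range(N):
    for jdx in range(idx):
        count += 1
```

Space complexity: O(1).
Only a constant amount of auxiliary storage is used; nothing grows with n.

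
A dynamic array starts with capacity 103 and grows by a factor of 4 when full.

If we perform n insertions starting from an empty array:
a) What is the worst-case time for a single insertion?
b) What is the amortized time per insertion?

(a) Worst-case single insertion: O(n) -- when the array is full at capacity c, the resize copies all c elements, and c can be Theta(n).
(b) Resizes happen at sizes 103, 412, 1648, ... Total copy cost for n insertions: 103 + 412 + ... = O(n) (geometric series with ratio 1/4). Amortized cost per insertion: O(n)/n = O(1).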